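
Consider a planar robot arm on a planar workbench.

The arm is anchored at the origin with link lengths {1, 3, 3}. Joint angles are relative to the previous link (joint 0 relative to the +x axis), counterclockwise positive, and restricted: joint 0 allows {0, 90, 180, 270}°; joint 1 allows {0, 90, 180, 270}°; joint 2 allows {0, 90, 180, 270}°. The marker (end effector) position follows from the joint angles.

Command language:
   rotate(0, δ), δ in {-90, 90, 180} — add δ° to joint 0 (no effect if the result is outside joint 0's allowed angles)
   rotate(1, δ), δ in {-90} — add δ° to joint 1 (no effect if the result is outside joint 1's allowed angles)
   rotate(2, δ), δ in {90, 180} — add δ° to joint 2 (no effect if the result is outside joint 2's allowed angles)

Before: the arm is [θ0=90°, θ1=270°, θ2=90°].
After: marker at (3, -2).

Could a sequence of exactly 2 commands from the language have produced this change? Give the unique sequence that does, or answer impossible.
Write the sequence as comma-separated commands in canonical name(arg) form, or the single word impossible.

begin: [θ0=90°, θ1=270°, θ2=90°]
[1] after rotate(2, 90): [θ0=90°, θ1=270°, θ2=180°]
[2] after rotate(2, 90): [θ0=90°, θ1=270°, θ2=270°]
all 36 alternatives checked — unique.

rotate(2, 90), rotate(2, 90)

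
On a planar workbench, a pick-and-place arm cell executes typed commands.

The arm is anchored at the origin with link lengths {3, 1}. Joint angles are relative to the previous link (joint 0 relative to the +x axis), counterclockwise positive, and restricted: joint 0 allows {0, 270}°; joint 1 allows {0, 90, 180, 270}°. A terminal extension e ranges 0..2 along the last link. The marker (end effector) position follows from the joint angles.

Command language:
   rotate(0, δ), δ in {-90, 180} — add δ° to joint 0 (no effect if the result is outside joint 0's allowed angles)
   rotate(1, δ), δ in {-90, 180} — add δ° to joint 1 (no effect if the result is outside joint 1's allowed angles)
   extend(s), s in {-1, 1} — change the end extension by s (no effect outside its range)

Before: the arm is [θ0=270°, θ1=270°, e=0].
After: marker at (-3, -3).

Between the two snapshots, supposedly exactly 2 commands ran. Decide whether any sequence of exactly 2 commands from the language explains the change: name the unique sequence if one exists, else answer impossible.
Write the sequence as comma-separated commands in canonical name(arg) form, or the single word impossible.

t0: [θ0=270°, θ1=270°, e=0]
step 1 (extend(1)): [θ0=270°, θ1=270°, e=1]
step 2 (extend(1)): [θ0=270°, θ1=270°, e=2]
all 36 alternatives checked — unique.

extend(1), extend(1)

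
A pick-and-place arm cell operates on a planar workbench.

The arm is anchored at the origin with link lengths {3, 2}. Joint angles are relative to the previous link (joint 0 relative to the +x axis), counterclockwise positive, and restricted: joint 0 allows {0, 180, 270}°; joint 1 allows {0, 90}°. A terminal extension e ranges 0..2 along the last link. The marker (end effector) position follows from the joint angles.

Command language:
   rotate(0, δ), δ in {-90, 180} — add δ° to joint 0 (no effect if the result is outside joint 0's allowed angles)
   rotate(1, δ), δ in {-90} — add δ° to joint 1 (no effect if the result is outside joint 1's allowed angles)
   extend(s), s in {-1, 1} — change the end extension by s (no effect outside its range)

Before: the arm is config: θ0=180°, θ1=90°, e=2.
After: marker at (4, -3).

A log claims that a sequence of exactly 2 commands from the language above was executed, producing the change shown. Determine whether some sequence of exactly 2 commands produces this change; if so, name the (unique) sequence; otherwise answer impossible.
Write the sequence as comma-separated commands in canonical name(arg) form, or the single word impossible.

rotate(0, 180), rotate(0, -90)

key: order matters: swapping rotate(0, 180) and rotate(0, -90) lands elsewhere
t0: config: θ0=180°, θ1=90°, e=2
t=1 rotate(0, 180) ⇒ config: θ0=0°, θ1=90°, e=2
t=2 rotate(0, -90) ⇒ config: θ0=270°, θ1=90°, e=2
no rival 2-sequence matches.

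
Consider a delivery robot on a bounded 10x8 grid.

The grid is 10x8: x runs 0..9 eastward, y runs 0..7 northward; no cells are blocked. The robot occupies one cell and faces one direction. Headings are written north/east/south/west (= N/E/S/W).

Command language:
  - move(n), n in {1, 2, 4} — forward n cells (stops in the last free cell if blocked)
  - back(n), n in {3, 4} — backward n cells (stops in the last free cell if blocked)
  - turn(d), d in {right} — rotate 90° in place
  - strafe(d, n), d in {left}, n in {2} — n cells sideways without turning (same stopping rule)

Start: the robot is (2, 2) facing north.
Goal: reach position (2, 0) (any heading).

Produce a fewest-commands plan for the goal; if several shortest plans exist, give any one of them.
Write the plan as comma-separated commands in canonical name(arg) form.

back(4)

t0: (2, 2) facing north
1. back(4) → (2, 0) facing north
nothing shorter than 1 reaches the goal.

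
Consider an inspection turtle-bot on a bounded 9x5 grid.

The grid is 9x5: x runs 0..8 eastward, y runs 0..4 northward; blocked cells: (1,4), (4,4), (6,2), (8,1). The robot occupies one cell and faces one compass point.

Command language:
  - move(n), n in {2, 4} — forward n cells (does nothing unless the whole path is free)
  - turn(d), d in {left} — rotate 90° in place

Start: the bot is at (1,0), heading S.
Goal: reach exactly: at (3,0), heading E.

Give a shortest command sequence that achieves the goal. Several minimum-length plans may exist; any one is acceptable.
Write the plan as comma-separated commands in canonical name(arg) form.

t0: at (1,0), heading S
[1] after turn(left): at (1,0), heading E
[2] after move(2): at (3,0), heading E
no 1-step plan works, so 2 is optimal.

turn(left), move(2)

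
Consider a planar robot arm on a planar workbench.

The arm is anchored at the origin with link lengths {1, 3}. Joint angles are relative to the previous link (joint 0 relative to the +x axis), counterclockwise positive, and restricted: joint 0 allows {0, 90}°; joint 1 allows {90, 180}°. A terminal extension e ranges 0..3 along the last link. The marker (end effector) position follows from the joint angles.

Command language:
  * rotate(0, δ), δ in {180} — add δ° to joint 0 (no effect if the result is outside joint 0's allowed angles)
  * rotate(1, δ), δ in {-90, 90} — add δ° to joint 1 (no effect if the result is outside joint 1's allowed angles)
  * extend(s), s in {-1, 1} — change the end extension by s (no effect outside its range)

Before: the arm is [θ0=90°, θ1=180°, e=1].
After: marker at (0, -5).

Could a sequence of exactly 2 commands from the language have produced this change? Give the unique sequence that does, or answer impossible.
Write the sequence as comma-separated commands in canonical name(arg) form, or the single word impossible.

extend(1), extend(1)

from: [θ0=90°, θ1=180°, e=1]
t=1 extend(1) ⇒ [θ0=90°, θ1=180°, e=2]
t=2 extend(1) ⇒ [θ0=90°, θ1=180°, e=3]
all 25 alternatives checked — unique.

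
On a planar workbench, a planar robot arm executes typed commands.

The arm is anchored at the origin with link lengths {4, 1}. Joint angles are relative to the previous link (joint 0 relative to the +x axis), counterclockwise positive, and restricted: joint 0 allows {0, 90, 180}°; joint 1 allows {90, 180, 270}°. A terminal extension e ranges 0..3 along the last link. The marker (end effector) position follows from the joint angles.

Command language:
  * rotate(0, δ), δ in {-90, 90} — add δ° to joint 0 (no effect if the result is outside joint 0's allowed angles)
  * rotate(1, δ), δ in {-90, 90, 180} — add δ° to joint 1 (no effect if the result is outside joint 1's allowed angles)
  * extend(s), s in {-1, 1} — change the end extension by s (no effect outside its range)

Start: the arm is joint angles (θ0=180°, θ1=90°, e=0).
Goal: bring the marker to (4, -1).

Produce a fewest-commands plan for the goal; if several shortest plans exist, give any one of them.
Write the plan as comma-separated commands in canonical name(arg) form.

begin: joint angles (θ0=180°, θ1=90°, e=0)
t=1 rotate(1, 180) ⇒ joint angles (θ0=180°, θ1=270°, e=0)
t=2 rotate(0, -90) ⇒ joint angles (θ0=90°, θ1=270°, e=0)
t=3 rotate(0, -90) ⇒ joint angles (θ0=0°, θ1=270°, e=0)
nothing shorter than 3 reaches the goal.

rotate(1, 180), rotate(0, -90), rotate(0, -90)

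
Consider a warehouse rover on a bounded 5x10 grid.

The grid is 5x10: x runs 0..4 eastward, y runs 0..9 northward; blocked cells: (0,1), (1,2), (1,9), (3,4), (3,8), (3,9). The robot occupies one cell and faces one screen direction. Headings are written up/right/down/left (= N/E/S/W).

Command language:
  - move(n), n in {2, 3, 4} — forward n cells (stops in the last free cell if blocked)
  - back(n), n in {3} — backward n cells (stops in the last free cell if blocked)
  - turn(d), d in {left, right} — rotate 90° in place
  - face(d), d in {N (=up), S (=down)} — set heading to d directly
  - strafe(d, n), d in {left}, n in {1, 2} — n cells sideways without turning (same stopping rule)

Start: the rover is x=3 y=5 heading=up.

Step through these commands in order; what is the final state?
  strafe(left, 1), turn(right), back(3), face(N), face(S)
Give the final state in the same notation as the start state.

x=0 y=5 heading=down

begin: x=3 y=5 heading=up
step 1 (strafe(left, 1)): x=2 y=5 heading=up
step 2 (turn(right)): x=2 y=5 heading=right
step 3 (back(3)): x=0 y=5 heading=right
step 4 (face(N)): x=0 y=5 heading=up
step 5 (face(S)): x=0 y=5 heading=down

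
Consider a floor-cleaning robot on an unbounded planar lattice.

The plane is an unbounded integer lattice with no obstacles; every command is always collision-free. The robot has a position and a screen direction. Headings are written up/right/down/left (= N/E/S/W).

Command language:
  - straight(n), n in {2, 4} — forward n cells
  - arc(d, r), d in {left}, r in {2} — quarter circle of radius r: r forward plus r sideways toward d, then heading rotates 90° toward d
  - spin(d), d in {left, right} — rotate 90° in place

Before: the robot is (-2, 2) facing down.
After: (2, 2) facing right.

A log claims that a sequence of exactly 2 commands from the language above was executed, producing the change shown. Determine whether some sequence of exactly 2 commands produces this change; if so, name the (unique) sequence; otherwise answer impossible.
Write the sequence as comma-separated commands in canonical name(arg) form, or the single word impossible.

spin(left), straight(4)

key: running straight(4) before spin(left) would end elsewhere — order is forced
start: (-2, 2) facing down
[1] after spin(left): (-2, 2) facing right
[2] after straight(4): (2, 2) facing right
uniquely the one of 25 2-step routes that fits.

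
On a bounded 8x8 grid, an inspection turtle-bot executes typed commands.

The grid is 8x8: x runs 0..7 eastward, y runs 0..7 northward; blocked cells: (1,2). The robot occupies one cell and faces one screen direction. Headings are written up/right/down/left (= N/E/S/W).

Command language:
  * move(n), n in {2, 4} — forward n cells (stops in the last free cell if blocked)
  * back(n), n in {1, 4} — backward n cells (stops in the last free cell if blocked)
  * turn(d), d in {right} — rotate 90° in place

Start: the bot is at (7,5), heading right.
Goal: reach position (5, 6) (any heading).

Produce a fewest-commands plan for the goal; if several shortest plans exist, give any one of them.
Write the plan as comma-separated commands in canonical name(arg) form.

initial: at (7,5), heading right
t=1 back(1) ⇒ at (6,5), heading right
t=2 back(1) ⇒ at (5,5), heading right
t=3 turn(right) ⇒ at (5,5), heading down
t=4 back(1) ⇒ at (5,6), heading down
nothing shorter than 4 reaches the goal.

back(1), back(1), turn(right), back(1)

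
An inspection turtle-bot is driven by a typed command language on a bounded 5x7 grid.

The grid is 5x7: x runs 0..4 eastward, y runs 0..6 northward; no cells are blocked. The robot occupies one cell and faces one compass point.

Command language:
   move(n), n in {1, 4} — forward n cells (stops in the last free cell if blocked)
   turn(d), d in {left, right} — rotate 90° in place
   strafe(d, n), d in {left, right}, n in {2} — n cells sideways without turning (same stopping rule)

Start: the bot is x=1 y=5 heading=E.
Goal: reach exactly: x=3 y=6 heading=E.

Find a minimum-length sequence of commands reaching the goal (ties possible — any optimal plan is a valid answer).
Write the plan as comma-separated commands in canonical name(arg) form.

initial: x=1 y=5 heading=E
t=1 strafe(left, 2) ⇒ x=1 y=6 heading=E
t=2 move(1) ⇒ x=2 y=6 heading=E
t=3 move(1) ⇒ x=3 y=6 heading=E
nothing shorter than 3 reaches the goal.

strafe(left, 2), move(1), move(1)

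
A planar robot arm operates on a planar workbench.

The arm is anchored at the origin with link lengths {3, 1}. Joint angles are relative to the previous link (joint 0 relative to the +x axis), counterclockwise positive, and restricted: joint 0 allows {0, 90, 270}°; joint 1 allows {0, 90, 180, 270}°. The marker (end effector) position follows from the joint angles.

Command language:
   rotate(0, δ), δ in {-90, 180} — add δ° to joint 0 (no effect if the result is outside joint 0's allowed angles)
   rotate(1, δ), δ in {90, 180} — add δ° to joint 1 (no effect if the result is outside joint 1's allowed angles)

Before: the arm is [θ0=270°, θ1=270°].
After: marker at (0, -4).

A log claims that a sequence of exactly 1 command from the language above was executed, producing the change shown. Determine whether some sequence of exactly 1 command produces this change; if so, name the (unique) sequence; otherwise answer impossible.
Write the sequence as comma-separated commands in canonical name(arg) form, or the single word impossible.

start: [θ0=270°, θ1=270°]
[1] after rotate(1, 90): [θ0=270°, θ1=0°]
no rival 1-sequence matches.

rotate(1, 90)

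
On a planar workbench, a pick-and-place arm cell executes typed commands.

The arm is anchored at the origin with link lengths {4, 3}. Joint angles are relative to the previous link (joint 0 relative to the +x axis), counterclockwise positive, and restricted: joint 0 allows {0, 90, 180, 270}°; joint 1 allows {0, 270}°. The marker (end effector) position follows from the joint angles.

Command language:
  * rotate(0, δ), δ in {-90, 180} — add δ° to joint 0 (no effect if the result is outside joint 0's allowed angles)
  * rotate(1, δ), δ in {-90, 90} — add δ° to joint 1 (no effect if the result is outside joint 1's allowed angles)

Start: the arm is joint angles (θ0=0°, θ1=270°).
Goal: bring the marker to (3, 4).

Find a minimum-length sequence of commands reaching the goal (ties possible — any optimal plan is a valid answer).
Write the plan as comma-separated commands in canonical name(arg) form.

t0: joint angles (θ0=0°, θ1=270°)
1. rotate(0, 180) → joint angles (θ0=180°, θ1=270°)
2. rotate(0, -90) → joint angles (θ0=90°, θ1=270°)
shorter routes all fall short; 2 is best.

rotate(0, 180), rotate(0, -90)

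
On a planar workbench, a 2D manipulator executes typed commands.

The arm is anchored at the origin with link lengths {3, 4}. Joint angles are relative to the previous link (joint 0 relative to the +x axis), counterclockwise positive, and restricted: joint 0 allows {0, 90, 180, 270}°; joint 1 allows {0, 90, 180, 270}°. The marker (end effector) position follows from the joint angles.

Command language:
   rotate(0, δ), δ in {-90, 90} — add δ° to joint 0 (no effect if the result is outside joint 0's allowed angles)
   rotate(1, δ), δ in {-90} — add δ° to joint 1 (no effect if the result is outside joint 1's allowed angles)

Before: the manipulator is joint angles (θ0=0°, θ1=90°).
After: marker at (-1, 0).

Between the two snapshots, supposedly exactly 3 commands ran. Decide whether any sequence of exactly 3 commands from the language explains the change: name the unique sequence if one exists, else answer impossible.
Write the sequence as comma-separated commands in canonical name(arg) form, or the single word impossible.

rotate(1, -90), rotate(1, -90), rotate(1, -90)

begin: joint angles (θ0=0°, θ1=90°)
step 1 (rotate(1, -90)): joint angles (θ0=0°, θ1=0°)
step 2 (rotate(1, -90)): joint angles (θ0=0°, θ1=270°)
step 3 (rotate(1, -90)): joint angles (θ0=0°, θ1=180°)
no other 3-command option fits: unique.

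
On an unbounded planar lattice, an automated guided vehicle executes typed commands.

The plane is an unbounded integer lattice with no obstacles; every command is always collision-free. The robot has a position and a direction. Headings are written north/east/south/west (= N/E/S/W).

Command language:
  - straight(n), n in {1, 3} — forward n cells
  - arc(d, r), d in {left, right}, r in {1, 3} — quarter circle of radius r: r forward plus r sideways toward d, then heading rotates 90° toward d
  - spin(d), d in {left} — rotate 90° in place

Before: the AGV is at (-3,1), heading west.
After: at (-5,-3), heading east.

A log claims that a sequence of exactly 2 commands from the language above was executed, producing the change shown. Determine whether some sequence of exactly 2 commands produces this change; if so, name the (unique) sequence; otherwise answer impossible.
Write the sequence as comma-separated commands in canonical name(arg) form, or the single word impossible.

key: cell and facing (now E) both changed — the 2 commands mix motion and turning
start: at (-3,1), heading west
t=1 arc(left, 3) ⇒ at (-6,-2), heading south
t=2 arc(left, 1) ⇒ at (-5,-3), heading east
uniquely the one of 49 2-step routes that fits.

arc(left, 3), arc(left, 1)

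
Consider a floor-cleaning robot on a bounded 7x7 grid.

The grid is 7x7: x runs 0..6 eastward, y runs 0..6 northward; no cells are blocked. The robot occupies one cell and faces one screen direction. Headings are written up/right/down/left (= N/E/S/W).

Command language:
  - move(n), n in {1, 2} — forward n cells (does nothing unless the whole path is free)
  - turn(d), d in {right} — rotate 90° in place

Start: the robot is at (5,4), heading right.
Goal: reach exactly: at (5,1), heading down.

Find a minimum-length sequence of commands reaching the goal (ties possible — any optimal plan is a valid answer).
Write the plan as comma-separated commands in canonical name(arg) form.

turn(right), move(2), move(1)

initial: at (5,4), heading right
[1] after turn(right): at (5,4), heading down
[2] after move(2): at (5,2), heading down
[3] after move(1): at (5,1), heading down
shorter routes all fall short; 3 is best.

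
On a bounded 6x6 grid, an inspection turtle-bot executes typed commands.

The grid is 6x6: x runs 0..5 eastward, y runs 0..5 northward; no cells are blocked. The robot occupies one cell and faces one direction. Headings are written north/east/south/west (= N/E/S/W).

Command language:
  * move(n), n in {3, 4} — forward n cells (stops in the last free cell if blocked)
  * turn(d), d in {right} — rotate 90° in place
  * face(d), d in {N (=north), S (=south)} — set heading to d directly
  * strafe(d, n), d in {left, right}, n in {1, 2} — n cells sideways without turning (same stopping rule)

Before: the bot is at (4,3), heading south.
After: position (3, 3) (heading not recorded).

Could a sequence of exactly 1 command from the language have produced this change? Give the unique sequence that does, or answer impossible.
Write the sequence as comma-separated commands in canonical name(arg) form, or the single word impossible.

t0: at (4,3), heading south
t=1 strafe(right, 1) ⇒ at (3,3), heading south
no rival 1-sequence matches.

strafe(right, 1)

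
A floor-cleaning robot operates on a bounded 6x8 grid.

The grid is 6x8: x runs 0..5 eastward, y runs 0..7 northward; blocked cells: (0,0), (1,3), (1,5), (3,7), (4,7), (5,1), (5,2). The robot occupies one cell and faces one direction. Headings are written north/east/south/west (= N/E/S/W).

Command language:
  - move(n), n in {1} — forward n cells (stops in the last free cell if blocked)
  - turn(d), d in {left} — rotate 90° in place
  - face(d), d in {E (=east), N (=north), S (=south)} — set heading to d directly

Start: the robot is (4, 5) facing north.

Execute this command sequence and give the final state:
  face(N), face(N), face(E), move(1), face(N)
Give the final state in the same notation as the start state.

(5, 5) facing north

initial: (4, 5) facing north
1. face(N) → (4, 5) facing north
2. face(N) → (4, 5) facing north
3. face(E) → (4, 5) facing east
4. move(1) → (5, 5) facing east
5. face(N) → (5, 5) facing north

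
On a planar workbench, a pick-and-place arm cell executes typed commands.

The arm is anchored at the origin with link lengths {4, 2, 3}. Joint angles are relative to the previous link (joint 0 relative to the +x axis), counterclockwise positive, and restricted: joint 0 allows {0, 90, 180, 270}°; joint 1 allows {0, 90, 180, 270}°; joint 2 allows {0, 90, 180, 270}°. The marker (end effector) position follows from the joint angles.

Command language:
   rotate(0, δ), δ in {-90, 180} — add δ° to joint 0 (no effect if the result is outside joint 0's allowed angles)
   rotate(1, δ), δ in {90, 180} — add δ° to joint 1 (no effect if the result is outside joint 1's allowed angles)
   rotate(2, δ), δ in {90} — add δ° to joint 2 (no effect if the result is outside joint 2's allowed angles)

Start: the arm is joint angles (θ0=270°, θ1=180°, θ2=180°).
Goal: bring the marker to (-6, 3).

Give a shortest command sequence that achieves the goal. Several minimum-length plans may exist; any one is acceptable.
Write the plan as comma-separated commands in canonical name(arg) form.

rotate(1, 180), rotate(2, 90), rotate(0, -90)

start: joint angles (θ0=270°, θ1=180°, θ2=180°)
t=1 rotate(1, 180) ⇒ joint angles (θ0=270°, θ1=0°, θ2=180°)
t=2 rotate(2, 90) ⇒ joint angles (θ0=270°, θ1=0°, θ2=270°)
t=3 rotate(0, -90) ⇒ joint angles (θ0=180°, θ1=0°, θ2=270°)
no 2-step plan works, so 3 is optimal.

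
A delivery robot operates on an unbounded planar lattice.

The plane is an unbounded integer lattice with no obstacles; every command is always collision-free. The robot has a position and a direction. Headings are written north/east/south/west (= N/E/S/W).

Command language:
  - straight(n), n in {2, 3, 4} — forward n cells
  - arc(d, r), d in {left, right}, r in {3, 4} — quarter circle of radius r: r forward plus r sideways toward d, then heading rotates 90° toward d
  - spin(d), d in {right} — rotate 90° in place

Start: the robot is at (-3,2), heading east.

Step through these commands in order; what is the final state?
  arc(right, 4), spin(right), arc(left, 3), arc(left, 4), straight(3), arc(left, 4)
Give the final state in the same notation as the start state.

start: at (-3,2), heading east
1. arc(right, 4) → at (1,-2), heading south
2. spin(right) → at (1,-2), heading west
3. arc(left, 3) → at (-2,-5), heading south
4. arc(left, 4) → at (2,-9), heading east
5. straight(3) → at (5,-9), heading east
6. arc(left, 4) → at (9,-5), heading north

at (9,-5), heading north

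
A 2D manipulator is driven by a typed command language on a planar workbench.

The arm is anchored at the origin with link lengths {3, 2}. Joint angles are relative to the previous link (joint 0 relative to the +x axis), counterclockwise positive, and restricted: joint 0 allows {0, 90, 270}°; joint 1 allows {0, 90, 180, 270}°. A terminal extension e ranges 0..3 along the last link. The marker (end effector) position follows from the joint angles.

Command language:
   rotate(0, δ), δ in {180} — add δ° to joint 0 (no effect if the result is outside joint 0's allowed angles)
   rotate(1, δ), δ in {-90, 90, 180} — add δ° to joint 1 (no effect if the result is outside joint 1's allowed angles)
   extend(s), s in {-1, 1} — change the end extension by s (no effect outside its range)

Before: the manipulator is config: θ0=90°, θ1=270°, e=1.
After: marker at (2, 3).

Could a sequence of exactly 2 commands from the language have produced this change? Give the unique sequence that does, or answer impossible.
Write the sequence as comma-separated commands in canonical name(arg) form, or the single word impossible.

begin: config: θ0=90°, θ1=270°, e=1
step 1 (extend(-1)): config: θ0=90°, θ1=270°, e=0
step 2 (extend(-1)): config: θ0=90°, θ1=270°, e=0
uniquely the one of 36 2-step routes that fits.

extend(-1), extend(-1)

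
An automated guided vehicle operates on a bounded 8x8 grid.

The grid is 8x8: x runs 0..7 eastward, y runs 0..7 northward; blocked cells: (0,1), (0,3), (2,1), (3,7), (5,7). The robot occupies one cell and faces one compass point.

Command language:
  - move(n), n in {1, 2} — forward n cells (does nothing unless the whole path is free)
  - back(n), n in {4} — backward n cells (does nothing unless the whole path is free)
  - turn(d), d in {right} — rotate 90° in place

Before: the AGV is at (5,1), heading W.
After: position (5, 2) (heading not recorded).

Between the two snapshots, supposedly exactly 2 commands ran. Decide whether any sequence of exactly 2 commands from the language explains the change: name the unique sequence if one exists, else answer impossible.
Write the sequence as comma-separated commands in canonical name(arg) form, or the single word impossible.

turn(right), move(1)

key: order matters: swapping turn(right) and move(1) lands elsewhere
t0: at (5,1), heading W
[1] after turn(right): at (5,1), heading N
[2] after move(1): at (5,2), heading N
all 16 alternatives checked — unique.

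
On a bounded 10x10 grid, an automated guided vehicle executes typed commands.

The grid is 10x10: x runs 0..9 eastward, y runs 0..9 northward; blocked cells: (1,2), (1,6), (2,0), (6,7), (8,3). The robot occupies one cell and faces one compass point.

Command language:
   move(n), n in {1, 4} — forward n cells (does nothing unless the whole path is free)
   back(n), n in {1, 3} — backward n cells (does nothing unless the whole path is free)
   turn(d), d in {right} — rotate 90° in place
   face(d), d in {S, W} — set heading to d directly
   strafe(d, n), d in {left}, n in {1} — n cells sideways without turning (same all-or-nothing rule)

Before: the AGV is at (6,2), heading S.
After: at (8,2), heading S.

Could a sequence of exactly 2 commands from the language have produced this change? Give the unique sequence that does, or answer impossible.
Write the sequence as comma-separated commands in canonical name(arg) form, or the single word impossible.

key: still facing S at the end — nothing in the sequence rotates
t0: at (6,2), heading S
t=1 strafe(left, 1) ⇒ at (7,2), heading S
t=2 strafe(left, 1) ⇒ at (8,2), heading S
uniquely the one of 64 2-step routes that fits.

strafe(left, 1), strafe(left, 1)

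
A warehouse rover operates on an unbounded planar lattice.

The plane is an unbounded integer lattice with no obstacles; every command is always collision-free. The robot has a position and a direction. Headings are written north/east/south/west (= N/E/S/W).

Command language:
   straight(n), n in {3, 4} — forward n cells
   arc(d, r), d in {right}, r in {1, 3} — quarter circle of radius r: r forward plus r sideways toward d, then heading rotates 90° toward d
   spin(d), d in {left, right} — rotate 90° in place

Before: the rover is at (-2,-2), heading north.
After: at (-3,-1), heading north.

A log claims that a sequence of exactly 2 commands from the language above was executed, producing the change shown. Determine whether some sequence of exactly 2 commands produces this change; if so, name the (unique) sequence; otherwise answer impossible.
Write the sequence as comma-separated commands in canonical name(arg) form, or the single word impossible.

spin(left), arc(right, 1)

key: running arc(right, 1) before spin(left) would end elsewhere — order is forced
from: at (-2,-2), heading north
t=1 spin(left) ⇒ at (-2,-2), heading west
t=2 arc(right, 1) ⇒ at (-3,-1), heading north
all 36 alternatives checked — unique.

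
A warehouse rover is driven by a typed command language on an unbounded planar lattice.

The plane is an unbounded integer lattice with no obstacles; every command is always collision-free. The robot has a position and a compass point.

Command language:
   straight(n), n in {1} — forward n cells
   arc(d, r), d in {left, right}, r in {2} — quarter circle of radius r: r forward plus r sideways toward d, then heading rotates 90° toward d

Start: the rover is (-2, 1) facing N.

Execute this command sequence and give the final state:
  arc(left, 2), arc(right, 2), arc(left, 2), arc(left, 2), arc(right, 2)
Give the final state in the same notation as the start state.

(-12, 3) facing W

begin: (-2, 1) facing N
1. arc(left, 2) → (-4, 3) facing W
2. arc(right, 2) → (-6, 5) facing N
3. arc(left, 2) → (-8, 7) facing W
4. arc(left, 2) → (-10, 5) facing S
5. arc(right, 2) → (-12, 3) facing W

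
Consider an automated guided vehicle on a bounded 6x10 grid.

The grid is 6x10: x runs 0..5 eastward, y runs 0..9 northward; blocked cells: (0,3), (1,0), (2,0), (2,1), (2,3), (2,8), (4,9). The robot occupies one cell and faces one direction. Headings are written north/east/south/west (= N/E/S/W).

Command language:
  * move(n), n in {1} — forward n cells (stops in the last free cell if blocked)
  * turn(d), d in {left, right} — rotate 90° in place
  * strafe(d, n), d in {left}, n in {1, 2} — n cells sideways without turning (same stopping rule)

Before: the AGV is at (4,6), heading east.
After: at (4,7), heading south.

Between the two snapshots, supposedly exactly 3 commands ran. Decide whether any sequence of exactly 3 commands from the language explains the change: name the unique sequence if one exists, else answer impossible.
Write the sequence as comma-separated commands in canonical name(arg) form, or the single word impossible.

strafe(left, 2), turn(right), move(1)

key: order matters: swapping strafe(left, 2) and move(1) lands elsewhere
initial: at (4,6), heading east
step 1 (strafe(left, 2)): at (4,8), heading east
step 2 (turn(right)): at (4,8), heading south
step 3 (move(1)): at (4,7), heading south
all 125 alternatives checked — unique.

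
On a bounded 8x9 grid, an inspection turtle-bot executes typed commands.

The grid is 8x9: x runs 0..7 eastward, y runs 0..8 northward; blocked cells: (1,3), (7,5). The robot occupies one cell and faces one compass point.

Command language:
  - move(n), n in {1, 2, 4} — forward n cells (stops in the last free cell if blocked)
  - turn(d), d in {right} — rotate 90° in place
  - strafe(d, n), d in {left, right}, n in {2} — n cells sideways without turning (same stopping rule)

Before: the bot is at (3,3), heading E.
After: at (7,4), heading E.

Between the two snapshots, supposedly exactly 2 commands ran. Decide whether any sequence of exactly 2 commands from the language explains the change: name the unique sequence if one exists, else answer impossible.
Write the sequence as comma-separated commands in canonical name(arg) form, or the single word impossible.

move(4), strafe(left, 2)

key: heading stays E — no command in the sequence turns
initial: at (3,3), heading E
step 1 (move(4)): at (7,3), heading E
step 2 (strafe(left, 2)): at (7,4), heading E
no other 2-command option fits: unique.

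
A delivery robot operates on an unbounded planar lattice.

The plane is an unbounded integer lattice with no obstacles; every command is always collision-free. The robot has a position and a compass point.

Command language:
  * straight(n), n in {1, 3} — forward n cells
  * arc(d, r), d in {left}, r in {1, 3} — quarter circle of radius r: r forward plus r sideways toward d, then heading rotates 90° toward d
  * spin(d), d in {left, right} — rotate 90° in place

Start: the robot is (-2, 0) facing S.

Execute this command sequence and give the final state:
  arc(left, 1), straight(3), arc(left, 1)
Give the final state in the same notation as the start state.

(3, 0) facing N

initial: (-2, 0) facing S
t=1 arc(left, 1) ⇒ (-1, -1) facing E
t=2 straight(3) ⇒ (2, -1) facing E
t=3 arc(left, 1) ⇒ (3, 0) facing N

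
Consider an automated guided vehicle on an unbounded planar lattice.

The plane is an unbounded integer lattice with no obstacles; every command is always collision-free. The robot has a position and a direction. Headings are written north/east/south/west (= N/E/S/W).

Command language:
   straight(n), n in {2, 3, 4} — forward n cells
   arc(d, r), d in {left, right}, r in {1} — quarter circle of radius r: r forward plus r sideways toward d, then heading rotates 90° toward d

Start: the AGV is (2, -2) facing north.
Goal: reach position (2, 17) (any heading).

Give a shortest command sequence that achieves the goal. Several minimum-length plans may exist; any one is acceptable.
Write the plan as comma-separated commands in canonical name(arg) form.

start: (2, -2) facing north
t=1 straight(3) ⇒ (2, 1) facing north
t=2 straight(4) ⇒ (2, 5) facing north
t=3 straight(4) ⇒ (2, 9) facing north
t=4 straight(4) ⇒ (2, 13) facing north
t=5 straight(4) ⇒ (2, 17) facing north
nothing shorter than 5 reaches the goal.

straight(3), straight(4), straight(4), straight(4), straight(4)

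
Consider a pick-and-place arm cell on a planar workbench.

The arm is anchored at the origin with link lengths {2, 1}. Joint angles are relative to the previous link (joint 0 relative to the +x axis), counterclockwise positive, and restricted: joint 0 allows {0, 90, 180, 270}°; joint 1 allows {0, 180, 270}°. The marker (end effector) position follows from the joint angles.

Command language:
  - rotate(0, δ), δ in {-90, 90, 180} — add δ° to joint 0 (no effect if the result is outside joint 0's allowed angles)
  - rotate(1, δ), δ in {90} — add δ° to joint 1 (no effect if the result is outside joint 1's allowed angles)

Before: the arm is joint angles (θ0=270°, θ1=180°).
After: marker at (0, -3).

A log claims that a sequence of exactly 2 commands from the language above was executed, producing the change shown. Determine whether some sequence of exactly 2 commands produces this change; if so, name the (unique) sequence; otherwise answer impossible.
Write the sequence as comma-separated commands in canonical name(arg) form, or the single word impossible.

t0: joint angles (θ0=270°, θ1=180°)
t=1 rotate(1, 90) ⇒ joint angles (θ0=270°, θ1=270°)
t=2 rotate(1, 90) ⇒ joint angles (θ0=270°, θ1=0°)
uniquely the one of 16 2-step routes that fits.

rotate(1, 90), rotate(1, 90)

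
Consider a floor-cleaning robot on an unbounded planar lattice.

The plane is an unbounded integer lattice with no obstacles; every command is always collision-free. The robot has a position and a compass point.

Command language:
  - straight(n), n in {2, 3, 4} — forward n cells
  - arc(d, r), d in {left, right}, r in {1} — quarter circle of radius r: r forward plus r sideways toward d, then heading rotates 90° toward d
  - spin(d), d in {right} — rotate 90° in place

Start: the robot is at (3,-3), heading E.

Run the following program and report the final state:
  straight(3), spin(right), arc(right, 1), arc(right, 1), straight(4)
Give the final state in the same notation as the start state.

initial: at (3,-3), heading E
t=1 straight(3) ⇒ at (6,-3), heading E
t=2 spin(right) ⇒ at (6,-3), heading S
t=3 arc(right, 1) ⇒ at (5,-4), heading W
t=4 arc(right, 1) ⇒ at (4,-3), heading N
t=5 straight(4) ⇒ at (4,1), heading N

at (4,1), heading N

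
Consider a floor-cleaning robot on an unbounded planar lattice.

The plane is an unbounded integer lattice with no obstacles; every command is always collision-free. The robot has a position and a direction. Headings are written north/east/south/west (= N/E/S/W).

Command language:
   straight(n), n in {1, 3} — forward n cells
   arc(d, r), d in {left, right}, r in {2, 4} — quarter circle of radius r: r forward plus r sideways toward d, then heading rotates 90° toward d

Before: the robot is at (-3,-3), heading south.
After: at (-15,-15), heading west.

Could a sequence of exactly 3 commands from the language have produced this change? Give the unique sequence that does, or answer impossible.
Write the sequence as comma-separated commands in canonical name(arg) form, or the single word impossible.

arc(right, 4), arc(left, 4), arc(right, 4)

key: cell and facing (now W) both changed — the 3 commands mix motion and turning
t0: at (-3,-3), heading south
1. arc(right, 4) → at (-7,-7), heading west
2. arc(left, 4) → at (-11,-11), heading south
3. arc(right, 4) → at (-15,-15), heading west
no other 3-command option fits: unique.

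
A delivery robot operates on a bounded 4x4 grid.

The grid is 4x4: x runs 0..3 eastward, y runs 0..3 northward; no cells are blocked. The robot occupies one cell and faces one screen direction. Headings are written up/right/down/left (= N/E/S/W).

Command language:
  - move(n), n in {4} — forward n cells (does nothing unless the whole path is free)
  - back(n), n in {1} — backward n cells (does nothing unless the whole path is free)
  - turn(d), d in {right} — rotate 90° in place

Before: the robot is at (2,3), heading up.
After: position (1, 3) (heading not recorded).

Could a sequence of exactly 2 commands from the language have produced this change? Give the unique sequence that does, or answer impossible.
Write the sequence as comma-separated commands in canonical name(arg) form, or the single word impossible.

turn(right), back(1)

key: order matters: swapping turn(right) and back(1) lands elsewhere
start: at (2,3), heading up
1. turn(right) → at (2,3), heading right
2. back(1) → at (1,3), heading right
no other 2-command option fits: unique.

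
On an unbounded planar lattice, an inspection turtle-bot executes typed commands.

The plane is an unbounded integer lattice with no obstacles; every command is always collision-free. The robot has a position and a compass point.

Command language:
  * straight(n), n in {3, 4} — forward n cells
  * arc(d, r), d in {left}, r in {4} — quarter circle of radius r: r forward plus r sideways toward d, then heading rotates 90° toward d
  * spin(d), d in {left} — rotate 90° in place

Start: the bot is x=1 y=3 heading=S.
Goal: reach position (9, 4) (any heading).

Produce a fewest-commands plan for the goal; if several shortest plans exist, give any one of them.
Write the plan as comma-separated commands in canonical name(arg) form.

straight(3), spin(left), straight(4), arc(left, 4)

t0: x=1 y=3 heading=S
t=1 straight(3) ⇒ x=1 y=0 heading=S
t=2 spin(left) ⇒ x=1 y=0 heading=E
t=3 straight(4) ⇒ x=5 y=0 heading=E
t=4 arc(left, 4) ⇒ x=9 y=4 heading=N
nothing shorter than 4 reaches the goal.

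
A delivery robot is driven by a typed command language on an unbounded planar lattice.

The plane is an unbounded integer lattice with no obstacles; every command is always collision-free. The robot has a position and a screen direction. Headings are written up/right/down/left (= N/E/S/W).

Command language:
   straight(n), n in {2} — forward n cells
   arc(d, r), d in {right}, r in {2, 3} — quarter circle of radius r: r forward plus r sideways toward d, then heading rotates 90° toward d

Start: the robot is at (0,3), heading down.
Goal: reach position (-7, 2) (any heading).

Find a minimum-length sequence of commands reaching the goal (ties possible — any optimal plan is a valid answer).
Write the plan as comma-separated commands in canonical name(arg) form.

arc(right, 3), straight(2), arc(right, 2)

t0: at (0,3), heading down
1. arc(right, 3) → at (-3,0), heading left
2. straight(2) → at (-5,0), heading left
3. arc(right, 2) → at (-7,2), heading up
no 2-step plan works, so 3 is optimal.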